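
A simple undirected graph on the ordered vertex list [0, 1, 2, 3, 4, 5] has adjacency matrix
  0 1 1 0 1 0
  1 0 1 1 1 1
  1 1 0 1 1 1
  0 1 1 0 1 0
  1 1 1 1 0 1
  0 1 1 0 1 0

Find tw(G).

3

A width-3 tree decomposition is:
Bags: B1 = {0, 1, 2, 4}  B2 = {1, 2, 3, 4}  B3 = {1, 2, 4, 5}
Tree: B1–B2, B1–B3
Each bag holds 4 vertices, so the decomposition has width 3, which upper-bounds the treewidth. On the other hand G contains the 4-clique {0, 1, 2, 4}. A clique must lie in a single bag of any decomposition, so no decomposition can have width below 3. Combining the bounds, tw(G) = 3.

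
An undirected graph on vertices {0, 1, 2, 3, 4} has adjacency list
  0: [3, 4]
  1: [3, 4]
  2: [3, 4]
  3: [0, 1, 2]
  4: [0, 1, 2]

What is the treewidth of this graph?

2

A width-2 tree decomposition is:
Bags: B1 = {2, 3, 4}  B2 = {1, 3, 4}  B3 = {0, 3, 4}
Tree: B1–B2, B2–B3
The largest bag has 3 vertices, giving width 2; this decomposition certifies tw(G) ≤ 2. The edges 2–4–1–3–2 form a cycle, so G is not a tree and its treewidth is at least 2. Therefore the treewidth is 2.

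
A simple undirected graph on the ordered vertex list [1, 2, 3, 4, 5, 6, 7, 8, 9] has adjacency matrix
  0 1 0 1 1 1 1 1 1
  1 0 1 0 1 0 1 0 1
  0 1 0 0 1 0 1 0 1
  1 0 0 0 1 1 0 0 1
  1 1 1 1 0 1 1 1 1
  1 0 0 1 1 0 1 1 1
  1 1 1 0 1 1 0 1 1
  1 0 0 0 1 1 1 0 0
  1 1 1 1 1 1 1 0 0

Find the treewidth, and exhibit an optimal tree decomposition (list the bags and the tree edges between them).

Treewidth 4.
One such decomposition:
Bags: B1 = {1, 5, 6, 7, 9}  B2 = {1, 5, 6, 7, 8}  B3 = {1, 2, 5, 7, 9}  B4 = {2, 3, 5, 7, 9}  B5 = {1, 4, 5, 6, 9}
Tree: B1–B2, B1–B3, B3–B4, B1–B5

Every bag has size at most 5, so the width is 5 − 1 = 4 and tw(G) ≤ 4. Conversely, {1, 2, 5, 7, 9} is a clique of size 5, and the vertices of any clique must share a bag in every tree decomposition; so some bag has ≥ 5 vertices and tw(G) ≥ 4. The upper and lower bounds meet at 4, so that is the treewidth.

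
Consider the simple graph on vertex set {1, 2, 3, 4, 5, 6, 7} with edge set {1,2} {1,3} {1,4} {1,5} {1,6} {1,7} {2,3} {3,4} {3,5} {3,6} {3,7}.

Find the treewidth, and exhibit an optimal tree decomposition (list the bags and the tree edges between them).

Every bag has size at most 3, so the width is 3 − 1 = 2 and tw(G) ≤ 2. For the lower bound, the 3 vertices {1, 2, 3} are pairwise adjacent, and any tree decomposition puts a clique entirely inside one bag — forcing width ≥ 2. The upper and lower bounds meet at 2, so that is the treewidth.

Treewidth 2.
One such decomposition:
Bags: B1 = {1, 3, 7}  B2 = {1, 3, 6}  B3 = {1, 2, 3}  B4 = {1, 3, 5}  B5 = {1, 3, 4}
Tree: B1–B2, B1–B3, B2–B4, B1–B5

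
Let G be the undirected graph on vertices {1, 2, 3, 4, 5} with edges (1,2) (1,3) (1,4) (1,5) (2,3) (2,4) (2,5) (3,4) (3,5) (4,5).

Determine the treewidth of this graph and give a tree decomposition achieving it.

With just one bag of size 5, the width is 5 − 1 = 4, so tw(G) ≤ 4. For the lower bound, the 5 vertices {1, 2, 3, 4, 5} are pairwise adjacent, and any tree decomposition puts a clique entirely inside one bag — forcing width ≥ 4. Combining the bounds, tw(G) = 4.

Treewidth 4.
Bags: B1 = {1, 2, 3, 4, 5}
Tree: (single bag)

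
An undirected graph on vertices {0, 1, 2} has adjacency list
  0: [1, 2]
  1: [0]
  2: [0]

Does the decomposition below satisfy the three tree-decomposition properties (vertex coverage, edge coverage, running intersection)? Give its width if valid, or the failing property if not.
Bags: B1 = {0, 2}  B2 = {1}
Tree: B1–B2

A tree decomposition must satisfy three properties: every vertex lies in some bag; for every edge, both endpoints lie together in some bag; and for every vertex, the bags containing it form a connected subtree. Here edge (0,1) lies in no bag, so the decomposition is invalid.

No — edge (0,1) lies in no bag.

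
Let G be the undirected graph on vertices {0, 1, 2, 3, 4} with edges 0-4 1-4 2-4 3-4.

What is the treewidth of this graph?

A width-1 tree decomposition is:
Bags: B1 = {2, 4}  B2 = {3, 4}  B3 = {1, 4}  B4 = {0, 4}
Tree: B1–B2, B1–B3, B1–B4
The largest bag has 2 vertices, giving width 1; this decomposition certifies tw(G) ≤ 1. G has an edge, so its treewidth is at least 1. Hence tw(G) = 1 exactly.

1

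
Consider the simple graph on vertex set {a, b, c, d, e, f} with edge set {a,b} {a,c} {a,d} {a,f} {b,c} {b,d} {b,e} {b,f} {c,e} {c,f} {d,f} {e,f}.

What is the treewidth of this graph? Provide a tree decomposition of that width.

Every bag has size at most 4, so the width is 4 − 1 = 3 and tw(G) ≤ 3. For the lower bound, the 4 vertices {a, b, d, f} are pairwise adjacent, and any tree decomposition puts a clique entirely inside one bag — forcing width ≥ 3. Therefore the treewidth is 3.

Treewidth 3.
One optimal decomposition is:
Bags: B1 = {a, b, c, f}  B2 = {b, c, e, f}  B3 = {a, b, d, f}
Tree: B1–B2, B1–B3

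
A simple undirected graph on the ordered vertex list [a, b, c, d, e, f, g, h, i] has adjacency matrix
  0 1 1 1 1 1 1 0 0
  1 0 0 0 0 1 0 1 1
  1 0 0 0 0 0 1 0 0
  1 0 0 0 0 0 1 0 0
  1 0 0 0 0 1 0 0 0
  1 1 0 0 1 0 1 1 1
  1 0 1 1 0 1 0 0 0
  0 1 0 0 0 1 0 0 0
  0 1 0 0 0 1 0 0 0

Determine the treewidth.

A width-2 tree decomposition is:
Bags: B1 = {a, e, f}  B2 = {a, b, f}  B3 = {a, f, g}  B4 = {a, d, g}  B5 = {b, f, h}  B6 = {a, c, g}  B7 = {b, f, i}
Tree: B1–B2, B1–B3, B3–B4, B2–B5, B3–B6, B5–B7
The largest bag has 3 vertices, giving width 2; this decomposition certifies tw(G) ≤ 2. On the other hand G contains the 3-clique {a, d, g}. A clique must lie in a single bag of any decomposition, so no decomposition can have width below 2. Therefore the treewidth is 2.

2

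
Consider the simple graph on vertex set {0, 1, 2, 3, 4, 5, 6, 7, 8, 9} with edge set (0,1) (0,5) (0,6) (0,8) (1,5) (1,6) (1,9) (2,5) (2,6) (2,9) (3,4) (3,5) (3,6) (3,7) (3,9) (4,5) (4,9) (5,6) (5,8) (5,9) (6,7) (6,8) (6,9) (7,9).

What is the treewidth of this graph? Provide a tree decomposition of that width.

Treewidth 3.
Bags: B1 = {2, 5, 6, 9}  B2 = {3, 5, 6, 9}  B3 = {1, 5, 6, 9}  B4 = {0, 1, 5, 6}  B5 = {3, 4, 5, 9}  B6 = {0, 5, 6, 8}  B7 = {3, 6, 7, 9}
Tree: B1–B2, B1–B3, B3–B4, B2–B5, B4–B6, B2–B7

Each bag holds 4 vertices, so the decomposition has width 3, which upper-bounds the treewidth. For the lower bound, the 4 vertices {3, 4, 5, 9} are pairwise adjacent, and any tree decomposition puts a clique entirely inside one bag — forcing width ≥ 3. Therefore the treewidth is 3.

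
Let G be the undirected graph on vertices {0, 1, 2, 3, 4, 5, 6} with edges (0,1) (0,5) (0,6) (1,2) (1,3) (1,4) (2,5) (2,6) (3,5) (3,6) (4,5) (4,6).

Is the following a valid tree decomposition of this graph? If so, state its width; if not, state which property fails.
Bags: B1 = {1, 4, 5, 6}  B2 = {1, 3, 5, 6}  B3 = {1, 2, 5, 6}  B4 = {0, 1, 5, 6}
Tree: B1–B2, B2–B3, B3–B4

Every vertex of G appears in some bag (union = {0, 1, 2, 3, 4, 5, 6}); every edge is covered by a bag; and for each vertex v the set of bags containing v is connected in the bag tree. The decomposition is therefore valid. The largest bag has 4 vertices, so the width is 3.

Yes; width 3.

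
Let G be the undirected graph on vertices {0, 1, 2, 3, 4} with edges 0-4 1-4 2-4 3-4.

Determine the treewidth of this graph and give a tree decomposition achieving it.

The largest bag has 2 vertices, giving width 1; this decomposition certifies tw(G) ≤ 1. Any graph with an edge has treewidth ≥ 1, and G has the edge 4–0. The upper and lower bounds meet at 1, so that is the treewidth.

Treewidth 1.
One optimal decomposition is:
Bags: B1 = {0, 4}  B2 = {1, 4}  B3 = {2, 4}  B4 = {3, 4}
Tree: B1–B2, B1–B3, B2–B4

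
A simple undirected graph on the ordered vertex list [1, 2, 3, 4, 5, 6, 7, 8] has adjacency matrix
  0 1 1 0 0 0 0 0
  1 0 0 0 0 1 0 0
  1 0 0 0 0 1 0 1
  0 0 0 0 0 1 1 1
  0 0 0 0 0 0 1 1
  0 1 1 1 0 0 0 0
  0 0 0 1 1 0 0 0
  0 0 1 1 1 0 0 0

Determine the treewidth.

2

A width-2 tree decomposition is:
Bags: B1 = {1, 2, 3}  B2 = {2, 3, 6}  B3 = {3, 6, 8}  B4 = {4, 6, 8}  B5 = {4, 5, 8}  B6 = {4, 5, 7}
Tree: B1–B2, B2–B3, B3–B4, B4–B5, B5–B6
Every bag has size at most 3, so the width is 3 − 1 = 2 and tw(G) ≤ 2. Since 1–2–6–3–1 is a cycle in G, G is not acyclic. Forests are exactly the graphs of treewidth ≤ 1, so tw(G) ≥ 2. Hence tw(G) = 2 exactly.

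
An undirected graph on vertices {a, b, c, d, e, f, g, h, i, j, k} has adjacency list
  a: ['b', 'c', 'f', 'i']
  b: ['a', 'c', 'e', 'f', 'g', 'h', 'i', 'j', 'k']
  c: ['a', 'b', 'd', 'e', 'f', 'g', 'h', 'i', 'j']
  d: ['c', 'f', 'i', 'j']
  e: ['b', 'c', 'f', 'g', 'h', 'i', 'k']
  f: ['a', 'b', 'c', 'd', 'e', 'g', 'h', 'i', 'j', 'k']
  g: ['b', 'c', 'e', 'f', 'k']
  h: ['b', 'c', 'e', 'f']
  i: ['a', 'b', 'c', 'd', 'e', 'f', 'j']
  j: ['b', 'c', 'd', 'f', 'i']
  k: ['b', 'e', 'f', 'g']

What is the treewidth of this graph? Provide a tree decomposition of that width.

Treewidth 4.
One optimal decomposition is:
Bags: B1 = {b, c, f, i, j}  B2 = {a, b, c, f, i}  B3 = {b, c, e, f, i}  B4 = {c, d, f, i, j}  B5 = {b, c, e, f, g}  B6 = {b, e, f, g, k}  B7 = {b, c, e, f, h}
Tree: B1–B2, B2–B3, B1–B4, B3–B5, B5–B6, B3–B7

The largest bag has 5 vertices, giving width 4; this decomposition certifies tw(G) ≤ 4. Conversely, {c, d, f, i, j} is a clique of size 5, and the vertices of any clique must share a bag in every tree decomposition; so some bag has ≥ 5 vertices and tw(G) ≥ 4. Therefore the treewidth is 4.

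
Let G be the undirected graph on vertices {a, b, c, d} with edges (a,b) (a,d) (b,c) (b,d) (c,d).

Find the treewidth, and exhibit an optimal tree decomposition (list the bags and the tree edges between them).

Treewidth 2.
One optimal decomposition is:
Bags: B1 = {b, c, d}  B2 = {a, b, d}
Tree: B1–B2

Every bag has size at most 3, so the width is 3 − 1 = 2 and tw(G) ≤ 2. For the lower bound, the 3 vertices {b, c, d} are pairwise adjacent, and any tree decomposition puts a clique entirely inside one bag — forcing width ≥ 2. Combining the bounds, tw(G) = 2.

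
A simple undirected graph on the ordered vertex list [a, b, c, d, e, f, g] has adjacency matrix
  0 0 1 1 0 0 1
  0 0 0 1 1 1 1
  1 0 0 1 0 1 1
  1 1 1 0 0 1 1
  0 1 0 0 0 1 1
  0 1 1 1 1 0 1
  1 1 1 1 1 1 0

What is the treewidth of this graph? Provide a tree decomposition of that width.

Every bag has size at most 4, so the width is 4 − 1 = 3 and tw(G) ≤ 3. On the other hand G contains the 4-clique {a, c, d, g}. A clique must lie in a single bag of any decomposition, so no decomposition can have width below 3. Combining the bounds, tw(G) = 3.

Treewidth 3.
Bags: B1 = {c, d, f, g}  B2 = {a, c, d, g}  B3 = {b, d, f, g}  B4 = {b, e, f, g}
Tree: B1–B2, B1–B3, B3–B4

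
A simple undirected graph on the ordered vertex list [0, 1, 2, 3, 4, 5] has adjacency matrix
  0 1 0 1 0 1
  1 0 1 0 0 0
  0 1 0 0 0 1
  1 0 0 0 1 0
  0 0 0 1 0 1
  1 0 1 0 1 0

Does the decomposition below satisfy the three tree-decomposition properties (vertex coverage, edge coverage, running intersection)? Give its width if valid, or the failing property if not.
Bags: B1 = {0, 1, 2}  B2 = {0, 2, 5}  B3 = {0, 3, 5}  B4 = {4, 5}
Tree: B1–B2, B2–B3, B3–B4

A tree decomposition must satisfy three properties: every vertex lies in some bag; for every edge, both endpoints lie together in some bag; and for every vertex, the bags containing it form a connected subtree. Here edge (3,4) lies in no bag, so the decomposition is invalid.

No — edge (3,4) lies in no bag.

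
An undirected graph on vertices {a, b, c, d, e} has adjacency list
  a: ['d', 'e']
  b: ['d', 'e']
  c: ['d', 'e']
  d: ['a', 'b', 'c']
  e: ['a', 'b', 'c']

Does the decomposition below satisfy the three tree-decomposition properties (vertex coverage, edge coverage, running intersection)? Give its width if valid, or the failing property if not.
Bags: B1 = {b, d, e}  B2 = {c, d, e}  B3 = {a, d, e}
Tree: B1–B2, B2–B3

Yes; width 2.

Vertex coverage: the bags together contain {a, b, c, d, e}, the full vertex set. Edge coverage: each edge of G has both endpoints in at least one bag. Running intersection: for every vertex, the bags containing it form a connected subtree. All three properties hold, so this is a valid tree decomposition of width max|bag| − 1 = 2, and hence tw(G) ≤ 2.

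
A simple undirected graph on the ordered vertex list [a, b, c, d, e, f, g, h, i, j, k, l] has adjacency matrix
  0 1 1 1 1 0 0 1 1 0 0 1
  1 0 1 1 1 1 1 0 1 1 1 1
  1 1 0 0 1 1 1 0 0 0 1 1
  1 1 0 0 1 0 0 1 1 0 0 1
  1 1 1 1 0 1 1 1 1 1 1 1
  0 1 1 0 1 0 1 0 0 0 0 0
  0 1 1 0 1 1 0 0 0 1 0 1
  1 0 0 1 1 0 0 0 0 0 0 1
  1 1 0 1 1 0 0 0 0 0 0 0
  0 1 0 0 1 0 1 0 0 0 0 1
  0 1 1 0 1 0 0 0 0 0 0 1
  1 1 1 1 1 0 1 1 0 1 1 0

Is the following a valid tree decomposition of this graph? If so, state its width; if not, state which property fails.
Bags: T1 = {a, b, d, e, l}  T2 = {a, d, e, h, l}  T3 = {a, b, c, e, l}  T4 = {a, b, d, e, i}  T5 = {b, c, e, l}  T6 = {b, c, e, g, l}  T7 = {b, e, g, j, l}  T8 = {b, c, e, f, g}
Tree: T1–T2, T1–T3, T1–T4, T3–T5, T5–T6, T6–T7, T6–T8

No — vertex k appears in no bag.

A tree decomposition must satisfy three properties: every vertex lies in some bag; for every edge, both endpoints lie together in some bag; and for every vertex, the bags containing it form a connected subtree. Here vertex k appears in no bag, so the decomposition is invalid.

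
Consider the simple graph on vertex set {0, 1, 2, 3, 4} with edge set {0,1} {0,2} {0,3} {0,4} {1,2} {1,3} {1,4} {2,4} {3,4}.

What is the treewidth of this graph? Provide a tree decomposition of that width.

Every bag has size at most 4, so the width is 4 − 1 = 3 and tw(G) ≤ 3. For the lower bound, the 4 vertices {0, 1, 2, 4} are pairwise adjacent, and any tree decomposition puts a clique entirely inside one bag — forcing width ≥ 3. Hence tw(G) = 3 exactly.

Treewidth 3.
One such decomposition:
Bags: B1 = {0, 1, 2, 4}  B2 = {0, 1, 3, 4}
Tree: B1–B2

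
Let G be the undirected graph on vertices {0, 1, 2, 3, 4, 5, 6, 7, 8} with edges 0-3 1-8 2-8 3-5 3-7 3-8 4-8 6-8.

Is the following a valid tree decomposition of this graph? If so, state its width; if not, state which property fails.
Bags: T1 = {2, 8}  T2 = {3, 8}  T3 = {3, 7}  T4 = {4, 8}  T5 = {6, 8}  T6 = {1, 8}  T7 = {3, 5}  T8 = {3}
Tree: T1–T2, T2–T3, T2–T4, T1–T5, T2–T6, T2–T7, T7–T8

No — vertex 0 appears in no bag.

A tree decomposition must satisfy three properties: every vertex lies in some bag; for every edge, both endpoints lie together in some bag; and for every vertex, the bags containing it form a connected subtree. Here vertex 0 appears in no bag, so the decomposition is invalid.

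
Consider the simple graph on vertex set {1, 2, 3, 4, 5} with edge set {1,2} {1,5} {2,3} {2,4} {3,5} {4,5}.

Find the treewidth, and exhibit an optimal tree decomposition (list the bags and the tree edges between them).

The largest bag has 3 vertices, giving width 2; this decomposition certifies tw(G) ≤ 2. Since 2–1–5–4–2 is a cycle in G, G is not acyclic. Forests are exactly the graphs of treewidth ≤ 1, so tw(G) ≥ 2. The upper and lower bounds meet at 2, so that is the treewidth.

Treewidth 2.
One optimal decomposition is:
Bags: B1 = {1, 2, 5}  B2 = {2, 4, 5}  B3 = {2, 3, 5}
Tree: B1–B2, B2–B3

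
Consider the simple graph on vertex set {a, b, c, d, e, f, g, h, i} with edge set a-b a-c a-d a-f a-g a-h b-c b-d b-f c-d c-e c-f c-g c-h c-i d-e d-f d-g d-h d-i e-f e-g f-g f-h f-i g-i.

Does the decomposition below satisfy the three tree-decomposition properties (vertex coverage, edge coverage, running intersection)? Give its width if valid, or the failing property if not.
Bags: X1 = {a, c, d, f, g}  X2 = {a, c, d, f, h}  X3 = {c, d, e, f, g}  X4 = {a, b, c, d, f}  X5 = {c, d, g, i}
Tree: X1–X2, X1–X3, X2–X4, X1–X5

A tree decomposition must satisfy three properties: every vertex lies in some bag; for every edge, both endpoints lie together in some bag; and for every vertex, the bags containing it form a connected subtree. Here edge (f,i) lies in no bag, so the decomposition is invalid.

No — edge (f,i) lies in no bag.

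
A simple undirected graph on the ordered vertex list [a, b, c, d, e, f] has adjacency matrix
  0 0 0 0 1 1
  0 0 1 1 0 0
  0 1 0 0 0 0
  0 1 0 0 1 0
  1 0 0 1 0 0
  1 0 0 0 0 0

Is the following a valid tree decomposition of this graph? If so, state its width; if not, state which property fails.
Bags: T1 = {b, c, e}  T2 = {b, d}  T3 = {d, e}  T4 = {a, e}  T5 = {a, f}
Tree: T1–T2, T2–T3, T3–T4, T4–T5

A tree decomposition must satisfy three properties: every vertex lies in some bag; for every edge, both endpoints lie together in some bag; and for every vertex, the bags containing it form a connected subtree. Here bags containing vertex e are not connected in the tree, so the decomposition is invalid.

No — bags containing vertex e are not connected in the tree.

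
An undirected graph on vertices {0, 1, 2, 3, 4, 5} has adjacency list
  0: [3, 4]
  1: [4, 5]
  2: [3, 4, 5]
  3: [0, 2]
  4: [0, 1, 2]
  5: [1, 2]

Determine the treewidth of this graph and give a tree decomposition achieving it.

Every bag has size at most 3, so the width is 3 − 1 = 2 and tw(G) ≤ 2. The edges 0–3–2–4–0 form a cycle, so G is not a tree and its treewidth is at least 2. Therefore the treewidth is 2.

Treewidth 2.
One optimal decomposition is:
Bags: B1 = {0, 3, 4}  B2 = {2, 3, 4}  B3 = {1, 2, 4}  B4 = {1, 2, 5}
Tree: B1–B2, B2–B3, B3–B4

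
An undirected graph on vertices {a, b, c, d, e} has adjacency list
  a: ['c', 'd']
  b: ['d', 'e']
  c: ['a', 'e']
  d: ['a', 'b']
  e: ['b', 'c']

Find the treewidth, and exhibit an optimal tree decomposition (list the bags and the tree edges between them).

Every bag has size at most 3, so the width is 3 − 1 = 2 and tw(G) ≤ 2. Since a–c–e–b–d–a is a cycle in G, G is not acyclic. Forests are exactly the graphs of treewidth ≤ 1, so tw(G) ≥ 2. Hence tw(G) = 2 exactly.

Treewidth 2.
One optimal decomposition is:
Bags: B1 = {a, c, e}  B2 = {a, b, e}  B3 = {a, b, d}
Tree: B1–B2, B2–B3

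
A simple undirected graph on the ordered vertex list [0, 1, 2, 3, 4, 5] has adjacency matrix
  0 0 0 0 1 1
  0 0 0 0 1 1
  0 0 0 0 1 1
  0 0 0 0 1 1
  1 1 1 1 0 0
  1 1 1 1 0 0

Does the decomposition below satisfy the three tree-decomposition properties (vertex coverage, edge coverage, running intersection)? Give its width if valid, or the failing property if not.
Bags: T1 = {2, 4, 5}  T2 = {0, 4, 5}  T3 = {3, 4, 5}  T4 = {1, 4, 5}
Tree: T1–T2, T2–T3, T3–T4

Vertex coverage: the bags together contain {0, 1, 2, 3, 4, 5}, the full vertex set. Edge coverage: each edge of G has both endpoints in at least one bag. Running intersection: for every vertex, the bags containing it form a connected subtree. All three properties hold, so this is a valid tree decomposition of width max|bag| − 1 = 2, and hence tw(G) ≤ 2.

Yes; width 2.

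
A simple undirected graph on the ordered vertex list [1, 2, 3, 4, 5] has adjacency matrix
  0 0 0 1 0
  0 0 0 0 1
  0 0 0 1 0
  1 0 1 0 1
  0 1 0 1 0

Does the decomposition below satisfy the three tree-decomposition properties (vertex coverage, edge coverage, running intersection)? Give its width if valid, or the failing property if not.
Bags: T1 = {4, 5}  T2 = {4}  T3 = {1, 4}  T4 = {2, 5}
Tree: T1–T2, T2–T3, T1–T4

No — vertex 3 appears in no bag.

A tree decomposition must satisfy three properties: every vertex lies in some bag; for every edge, both endpoints lie together in some bag; and for every vertex, the bags containing it form a connected subtree. Here vertex 3 appears in no bag, so the decomposition is invalid.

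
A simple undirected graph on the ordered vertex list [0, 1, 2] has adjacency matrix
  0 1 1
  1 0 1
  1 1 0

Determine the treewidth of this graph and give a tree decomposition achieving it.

With just one bag of size 3, the width is 3 − 1 = 2, so tw(G) ≤ 2. For the lower bound, the 3 vertices {0, 1, 2} are pairwise adjacent, and any tree decomposition puts a clique entirely inside one bag — forcing width ≥ 2. Therefore the treewidth is 2.

Treewidth 2.
One such decomposition:
Bags: B1 = {0, 1, 2}
Tree: (single bag)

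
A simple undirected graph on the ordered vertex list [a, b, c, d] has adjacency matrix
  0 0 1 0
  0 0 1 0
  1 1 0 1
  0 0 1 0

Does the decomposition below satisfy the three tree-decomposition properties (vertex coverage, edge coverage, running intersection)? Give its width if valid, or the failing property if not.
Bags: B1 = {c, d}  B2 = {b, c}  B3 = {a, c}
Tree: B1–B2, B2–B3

Every vertex of G appears in some bag (union = {a, b, c, d}); every edge is covered by a bag; and for each vertex v the set of bags containing v is connected in the bag tree. The decomposition is therefore valid. The largest bag has 2 vertices, so the width is 1.

Yes; width 1.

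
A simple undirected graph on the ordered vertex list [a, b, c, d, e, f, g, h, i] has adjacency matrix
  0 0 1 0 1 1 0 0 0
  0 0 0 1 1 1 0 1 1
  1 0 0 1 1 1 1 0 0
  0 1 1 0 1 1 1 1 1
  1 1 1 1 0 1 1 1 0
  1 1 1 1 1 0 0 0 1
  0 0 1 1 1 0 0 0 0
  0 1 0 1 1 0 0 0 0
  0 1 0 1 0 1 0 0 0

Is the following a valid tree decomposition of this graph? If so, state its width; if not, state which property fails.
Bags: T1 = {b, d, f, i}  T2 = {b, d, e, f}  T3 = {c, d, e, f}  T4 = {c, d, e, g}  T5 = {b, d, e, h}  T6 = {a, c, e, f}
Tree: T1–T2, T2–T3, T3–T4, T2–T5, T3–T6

Yes; width 3.

Vertex coverage: the bags together contain {a, b, c, d, e, f, g, h, i}, the full vertex set. Edge coverage: each edge of G has both endpoints in at least one bag. Running intersection: for every vertex, the bags containing it form a connected subtree. All three properties hold, so this is a valid tree decomposition of width max|bag| − 1 = 3, and hence tw(G) ≤ 3.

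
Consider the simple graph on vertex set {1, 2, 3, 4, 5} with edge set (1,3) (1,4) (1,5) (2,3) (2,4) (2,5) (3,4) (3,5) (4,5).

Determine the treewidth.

A width-3 tree decomposition is:
Bags: B1 = {2, 3, 4, 5}  B2 = {1, 3, 4, 5}
Tree: B1–B2
The largest bag has 4 vertices, giving width 3; this decomposition certifies tw(G) ≤ 3. Conversely, {1, 3, 4, 5} is a clique of size 4, and the vertices of any clique must share a bag in every tree decomposition; so some bag has ≥ 4 vertices and tw(G) ≥ 3. Combining the bounds, tw(G) = 3.

3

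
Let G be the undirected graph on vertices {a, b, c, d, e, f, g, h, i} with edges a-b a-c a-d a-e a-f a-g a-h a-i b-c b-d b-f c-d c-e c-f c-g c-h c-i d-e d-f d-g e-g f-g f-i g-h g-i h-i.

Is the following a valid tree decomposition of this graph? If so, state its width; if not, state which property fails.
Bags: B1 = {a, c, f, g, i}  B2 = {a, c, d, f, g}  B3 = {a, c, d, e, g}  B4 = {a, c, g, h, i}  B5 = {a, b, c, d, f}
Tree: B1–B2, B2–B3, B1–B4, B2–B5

Vertex coverage: the bags together contain {a, b, c, d, e, f, g, h, i}, the full vertex set. Edge coverage: each edge of G has both endpoints in at least one bag. Running intersection: for every vertex, the bags containing it form a connected subtree. All three properties hold, so this is a valid tree decomposition of width max|bag| − 1 = 4, and hence tw(G) ≤ 4.

Yes; width 4.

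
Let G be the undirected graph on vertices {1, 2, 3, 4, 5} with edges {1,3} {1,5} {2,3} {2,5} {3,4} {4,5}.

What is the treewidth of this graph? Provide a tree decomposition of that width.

Treewidth 2.
Bags: B1 = {1, 3, 5}  B2 = {3, 4, 5}  B3 = {2, 3, 5}
Tree: B1–B2, B2–B3

Every bag has size at most 3, so the width is 3 − 1 = 2 and tw(G) ≤ 2. The edges 1–3–4–5–1 form a cycle, so G is not a tree and its treewidth is at least 2. The upper and lower bounds meet at 2, so that is the treewidth.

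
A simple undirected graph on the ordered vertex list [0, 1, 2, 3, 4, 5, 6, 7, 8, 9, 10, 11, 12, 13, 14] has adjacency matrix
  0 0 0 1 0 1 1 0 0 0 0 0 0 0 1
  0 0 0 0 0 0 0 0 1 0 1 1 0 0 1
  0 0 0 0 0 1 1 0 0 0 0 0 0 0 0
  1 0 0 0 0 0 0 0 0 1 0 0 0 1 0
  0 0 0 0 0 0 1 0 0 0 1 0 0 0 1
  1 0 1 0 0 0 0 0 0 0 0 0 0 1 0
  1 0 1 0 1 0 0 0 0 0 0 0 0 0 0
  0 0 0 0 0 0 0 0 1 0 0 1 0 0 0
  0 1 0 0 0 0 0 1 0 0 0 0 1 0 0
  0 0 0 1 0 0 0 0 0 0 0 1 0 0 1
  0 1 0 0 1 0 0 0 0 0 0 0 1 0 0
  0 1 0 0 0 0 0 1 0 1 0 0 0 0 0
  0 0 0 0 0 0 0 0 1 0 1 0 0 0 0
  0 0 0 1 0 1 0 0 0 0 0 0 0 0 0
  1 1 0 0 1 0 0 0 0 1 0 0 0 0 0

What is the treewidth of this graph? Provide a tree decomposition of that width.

Treewidth 3.
One such decomposition:
Bags: B1 = {7, 8, 10, 12}  B2 = {1, 7, 8, 10}  B3 = {1, 7, 10, 11}  B4 = {1, 4, 10, 11}  B5 = {1, 4, 11, 14}  B6 = {4, 9, 11, 14}  B7 = {4, 6, 9, 14}  B8 = {0, 6, 9, 14}  B9 = {0, 3, 6, 9}  B10 = {0, 2, 3, 6}  B11 = {0, 2, 3, 5}  B12 = {2, 3, 5, 13}
Tree: B1–B2, B2–B3, B3–B4, B4–B5, B5–B6, B6–B7, B7–B8, B8–B9, B9–B10, B10–B11, B11–B12

Each bag holds 4 vertices, so the decomposition has width 3, which upper-bounds the treewidth. For the lower bound: the 4 vertex sets {7,8,12}, {10}, {1}, {4,9,11,14} are disjoint, each induces a connected subgraph, and every pair is joined by at least one edge of G. Contracting each set to a single vertex therefore yields K_{4} as a minor, and since treewidth is minor-monotone, tw(G) ≥ tw(K_{4}) = 3. Combining the bounds, tw(G) = 3.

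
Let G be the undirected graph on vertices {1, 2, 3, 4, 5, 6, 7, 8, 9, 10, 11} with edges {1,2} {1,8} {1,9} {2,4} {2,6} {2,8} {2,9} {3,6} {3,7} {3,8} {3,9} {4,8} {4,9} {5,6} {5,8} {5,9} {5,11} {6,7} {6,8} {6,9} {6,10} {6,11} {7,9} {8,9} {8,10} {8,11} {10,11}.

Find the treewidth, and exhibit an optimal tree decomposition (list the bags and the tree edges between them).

Every bag has size at most 4, so the width is 4 − 1 = 3 and tw(G) ≤ 3. On the other hand G contains the 4-clique {1, 2, 8, 9}. A clique must lie in a single bag of any decomposition, so no decomposition can have width below 3. The upper and lower bounds meet at 3, so that is the treewidth.

Treewidth 3.
One optimal decomposition is:
Bags: B1 = {2, 6, 8, 9}  B2 = {2, 4, 8, 9}  B3 = {1, 2, 8, 9}  B4 = {5, 6, 8, 9}  B5 = {3, 6, 8, 9}  B6 = {5, 6, 8, 11}  B7 = {3, 6, 7, 9}  B8 = {6, 8, 10, 11}
Tree: B1–B2, B1–B3, B1–B4, B1–B5, B4–B6, B5–B7, B6–B8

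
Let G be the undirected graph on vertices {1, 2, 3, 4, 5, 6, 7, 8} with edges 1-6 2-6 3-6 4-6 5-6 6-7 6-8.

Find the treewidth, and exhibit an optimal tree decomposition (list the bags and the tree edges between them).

Each bag holds 2 vertices, so the decomposition has width 1, which upper-bounds the treewidth. Any graph with an edge has treewidth ≥ 1, and G has the edge 6–7. The upper and lower bounds meet at 1, so that is the treewidth.

Treewidth 1.
Bags: B1 = {6, 7}  B2 = {2, 6}  B3 = {5, 6}  B4 = {4, 6}  B5 = {3, 6}  B6 = {1, 6}  B7 = {6, 8}
Tree: B1–B2, B2–B3, B3–B4, B4–B5, B2–B6, B1–B7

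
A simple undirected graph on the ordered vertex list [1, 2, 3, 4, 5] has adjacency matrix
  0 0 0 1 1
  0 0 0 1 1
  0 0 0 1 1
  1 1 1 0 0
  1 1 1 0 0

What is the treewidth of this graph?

2

A width-2 tree decomposition is:
Bags: B1 = {3, 4, 5}  B2 = {2, 4, 5}  B3 = {1, 4, 5}
Tree: B1–B2, B2–B3
The largest bag has 3 vertices, giving width 2; this decomposition certifies tw(G) ≤ 2. Since 3–4–2–5–3 is a cycle in G, G is not acyclic. Forests are exactly the graphs of treewidth ≤ 1, so tw(G) ≥ 2. Hence tw(G) = 2 exactly.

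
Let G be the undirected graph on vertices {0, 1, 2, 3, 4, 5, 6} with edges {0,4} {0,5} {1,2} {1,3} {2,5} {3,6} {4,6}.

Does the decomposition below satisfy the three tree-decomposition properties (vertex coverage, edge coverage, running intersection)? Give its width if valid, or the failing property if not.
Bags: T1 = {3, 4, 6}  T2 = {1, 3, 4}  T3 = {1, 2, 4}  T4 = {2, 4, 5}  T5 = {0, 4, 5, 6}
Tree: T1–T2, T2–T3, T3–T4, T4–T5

No — bags containing vertex 6 are not connected in the tree.

A tree decomposition must satisfy three properties: every vertex lies in some bag; for every edge, both endpoints lie together in some bag; and for every vertex, the bags containing it form a connected subtree. Here bags containing vertex 6 are not connected in the tree, so the decomposition is invalid.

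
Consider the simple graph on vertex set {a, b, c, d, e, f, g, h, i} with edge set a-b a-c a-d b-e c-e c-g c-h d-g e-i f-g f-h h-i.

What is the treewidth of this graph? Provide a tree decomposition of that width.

Treewidth 3.
One such decomposition:
Bags: B1 = {a, d, f, g}  B2 = {a, c, f, g}  B3 = {a, c, f, h}  B4 = {a, b, c, h}  B5 = {b, c, e, h}  B6 = {b, e, h, i}
Tree: B1–B2, B2–B3, B3–B4, B4–B5, B5–B6

Every bag has size at most 4, so the width is 4 − 1 = 3 and tw(G) ≤ 3. For the lower bound: the 4 vertex sets {d,f,g}, {a}, {c}, {b,e,h,i} are disjoint, each induces a connected subgraph, and every pair is joined by at least one edge of G. Contracting each set to a single vertex therefore yields K_{4} as a minor, and since treewidth is minor-monotone, tw(G) ≥ tw(K_{4}) = 3. The upper and lower bounds meet at 3, so that is the treewidth.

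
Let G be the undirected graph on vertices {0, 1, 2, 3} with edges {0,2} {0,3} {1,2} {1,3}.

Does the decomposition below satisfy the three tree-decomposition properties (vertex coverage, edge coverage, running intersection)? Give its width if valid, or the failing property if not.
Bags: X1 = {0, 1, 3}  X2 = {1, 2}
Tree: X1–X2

No — edge (0,2) lies in no bag.

A tree decomposition must satisfy three properties: every vertex lies in some bag; for every edge, both endpoints lie together in some bag; and for every vertex, the bags containing it form a connected subtree. Here edge (0,2) lies in no bag, so the decomposition is invalid.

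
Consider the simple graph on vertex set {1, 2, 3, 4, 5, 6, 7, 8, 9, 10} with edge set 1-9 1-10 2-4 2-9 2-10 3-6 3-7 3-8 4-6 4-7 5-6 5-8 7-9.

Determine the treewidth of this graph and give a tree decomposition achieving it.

Every bag has size at most 3, so the width is 3 − 1 = 2 and tw(G) ≤ 2. Since 5–8–3–6–5 is a cycle in G, G is not acyclic. Forests are exactly the graphs of treewidth ≤ 1, so tw(G) ≥ 2. Hence tw(G) = 2 exactly.

Treewidth 2.
Bags: B1 = {5, 6, 8}  B2 = {3, 6, 8}  B3 = {3, 4, 6}  B4 = {3, 4, 7}  B5 = {2, 4, 7}  B6 = {2, 7, 9}  B7 = {2, 9, 10}  B8 = {1, 9, 10}
Tree: B1–B2, B2–B3, B3–B4, B4–B5, B5–B6, B6–B7, B7–B8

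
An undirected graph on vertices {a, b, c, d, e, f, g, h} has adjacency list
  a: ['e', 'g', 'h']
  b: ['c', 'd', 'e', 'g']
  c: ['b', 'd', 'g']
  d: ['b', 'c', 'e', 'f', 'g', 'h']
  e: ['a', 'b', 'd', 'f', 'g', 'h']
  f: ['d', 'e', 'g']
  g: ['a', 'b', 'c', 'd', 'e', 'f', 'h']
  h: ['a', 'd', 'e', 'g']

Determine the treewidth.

A width-3 tree decomposition is:
Bags: B1 = {d, e, g, h}  B2 = {d, e, f, g}  B3 = {b, d, e, g}  B4 = {a, e, g, h}  B5 = {b, c, d, g}
Tree: B1–B2, B2–B3, B1–B4, B3–B5
The largest bag has 4 vertices, giving width 3; this decomposition certifies tw(G) ≤ 3. Conversely, {d, e, g, h} is a clique of size 4, and the vertices of any clique must share a bag in every tree decomposition; so some bag has ≥ 4 vertices and tw(G) ≥ 3. Therefore the treewidth is 3.

3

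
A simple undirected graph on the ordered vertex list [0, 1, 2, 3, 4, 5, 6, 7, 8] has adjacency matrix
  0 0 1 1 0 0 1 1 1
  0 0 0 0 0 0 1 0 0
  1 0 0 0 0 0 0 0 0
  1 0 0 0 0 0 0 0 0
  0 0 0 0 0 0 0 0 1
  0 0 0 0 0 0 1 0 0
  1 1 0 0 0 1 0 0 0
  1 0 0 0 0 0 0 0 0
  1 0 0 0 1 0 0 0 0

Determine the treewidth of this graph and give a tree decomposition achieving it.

Treewidth 1.
One optimal decomposition is:
Bags: B1 = {0, 6}  B2 = {0, 2}  B3 = {0, 8}  B4 = {1, 6}  B5 = {0, 3}  B6 = {4, 8}  B7 = {0, 7}  B8 = {5, 6}
Tree: B1–B2, B2–B3, B1–B4, B3–B5, B3–B6, B2–B7, B4–B8

The largest bag has 2 vertices, giving width 1; this decomposition certifies tw(G) ≤ 1. Since G has at least one edge (e.g. 6–0), it is not an edgeless graph, so tw(G) ≥ 1. The upper and lower bounds meet at 1, so that is the treewidth.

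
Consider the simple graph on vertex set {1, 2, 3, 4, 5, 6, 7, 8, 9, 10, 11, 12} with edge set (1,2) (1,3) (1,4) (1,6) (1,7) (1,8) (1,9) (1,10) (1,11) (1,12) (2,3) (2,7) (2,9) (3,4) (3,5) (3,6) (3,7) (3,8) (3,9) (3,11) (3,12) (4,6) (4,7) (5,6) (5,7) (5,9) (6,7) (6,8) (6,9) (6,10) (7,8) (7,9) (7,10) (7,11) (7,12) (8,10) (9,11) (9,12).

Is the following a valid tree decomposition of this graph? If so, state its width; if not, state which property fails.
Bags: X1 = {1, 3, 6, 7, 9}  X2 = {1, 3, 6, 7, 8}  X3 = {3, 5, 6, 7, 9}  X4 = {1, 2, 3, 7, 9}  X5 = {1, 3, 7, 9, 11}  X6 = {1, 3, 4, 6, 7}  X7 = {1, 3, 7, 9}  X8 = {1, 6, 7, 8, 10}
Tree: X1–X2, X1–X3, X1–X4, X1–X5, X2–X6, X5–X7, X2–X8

No — vertex 12 appears in no bag.

A tree decomposition must satisfy three properties: every vertex lies in some bag; for every edge, both endpoints lie together in some bag; and for every vertex, the bags containing it form a connected subtree. Here vertex 12 appears in no bag, so the decomposition is invalid.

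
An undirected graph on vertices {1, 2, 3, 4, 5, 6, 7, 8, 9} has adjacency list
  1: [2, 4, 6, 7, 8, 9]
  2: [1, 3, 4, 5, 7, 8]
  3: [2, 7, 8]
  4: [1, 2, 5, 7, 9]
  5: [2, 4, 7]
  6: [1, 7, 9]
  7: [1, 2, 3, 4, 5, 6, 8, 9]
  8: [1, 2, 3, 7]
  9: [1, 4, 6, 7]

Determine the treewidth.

A width-3 tree decomposition is:
Bags: B1 = {1, 2, 4, 7}  B2 = {1, 2, 7, 8}  B3 = {1, 4, 7, 9}  B4 = {2, 4, 5, 7}  B5 = {1, 6, 7, 9}  B6 = {2, 3, 7, 8}
Tree: B1–B2, B1–B3, B1–B4, B3–B5, B2–B6
Each bag holds 4 vertices, so the decomposition has width 3, which upper-bounds the treewidth. On the other hand G contains the 4-clique {1, 4, 7, 9}. A clique must lie in a single bag of any decomposition, so no decomposition can have width below 3. Therefore the treewidth is 3.

3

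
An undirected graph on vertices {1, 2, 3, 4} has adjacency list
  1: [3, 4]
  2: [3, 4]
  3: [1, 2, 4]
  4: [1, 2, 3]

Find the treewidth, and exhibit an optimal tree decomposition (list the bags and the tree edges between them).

Treewidth 2.
One optimal decomposition is:
Bags: B1 = {1, 3, 4}  B2 = {2, 3, 4}
Tree: B1–B2

Each bag holds 3 vertices, so the decomposition has width 2, which upper-bounds the treewidth. For the lower bound, the 3 vertices {1, 3, 4} are pairwise adjacent, and any tree decomposition puts a clique entirely inside one bag — forcing width ≥ 2. Therefore the treewidth is 2.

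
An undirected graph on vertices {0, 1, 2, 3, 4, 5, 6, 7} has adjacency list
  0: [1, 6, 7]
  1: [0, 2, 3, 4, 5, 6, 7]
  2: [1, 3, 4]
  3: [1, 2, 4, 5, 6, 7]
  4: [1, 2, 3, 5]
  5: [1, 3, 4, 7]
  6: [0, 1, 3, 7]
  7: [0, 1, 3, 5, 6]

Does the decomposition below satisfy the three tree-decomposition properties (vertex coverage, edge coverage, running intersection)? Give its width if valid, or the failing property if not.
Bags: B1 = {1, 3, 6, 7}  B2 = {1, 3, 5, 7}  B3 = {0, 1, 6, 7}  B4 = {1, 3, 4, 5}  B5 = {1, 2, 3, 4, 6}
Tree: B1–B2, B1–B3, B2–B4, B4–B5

No — bags containing vertex 6 are not connected in the tree.

A tree decomposition must satisfy three properties: every vertex lies in some bag; for every edge, both endpoints lie together in some bag; and for every vertex, the bags containing it form a connected subtree. Here bags containing vertex 6 are not connected in the tree, so the decomposition is invalid.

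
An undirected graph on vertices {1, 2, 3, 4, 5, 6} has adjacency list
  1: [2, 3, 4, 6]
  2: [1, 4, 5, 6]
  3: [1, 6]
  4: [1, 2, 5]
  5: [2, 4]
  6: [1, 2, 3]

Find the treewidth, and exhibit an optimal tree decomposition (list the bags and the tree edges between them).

Every bag has size at most 3, so the width is 3 − 1 = 2 and tw(G) ≤ 2. On the other hand G contains the 3-clique {1, 2, 4}. A clique must lie in a single bag of any decomposition, so no decomposition can have width below 2. Hence tw(G) = 2 exactly.

Treewidth 2.
One such decomposition:
Bags: B1 = {1, 2, 6}  B2 = {1, 2, 4}  B3 = {2, 4, 5}  B4 = {1, 3, 6}
Tree: B1–B2, B2–B3, B1–B4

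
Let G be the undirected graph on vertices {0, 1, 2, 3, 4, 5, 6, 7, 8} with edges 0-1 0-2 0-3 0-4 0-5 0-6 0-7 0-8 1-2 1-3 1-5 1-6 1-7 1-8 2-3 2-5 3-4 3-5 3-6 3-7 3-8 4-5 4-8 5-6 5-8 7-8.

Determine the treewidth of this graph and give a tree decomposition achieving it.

Treewidth 4.
Bags: B1 = {0, 3, 4, 5, 8}  B2 = {0, 1, 3, 5, 8}  B3 = {0, 1, 2, 3, 5}  B4 = {0, 1, 3, 5, 6}  B5 = {0, 1, 3, 7, 8}
Tree: B1–B2, B2–B3, B2–B4, B2–B5

The largest bag has 5 vertices, giving width 4; this decomposition certifies tw(G) ≤ 4. On the other hand G contains the 5-clique {0, 1, 3, 5, 8}. A clique must lie in a single bag of any decomposition, so no decomposition can have width below 4. Hence tw(G) = 4 exactly.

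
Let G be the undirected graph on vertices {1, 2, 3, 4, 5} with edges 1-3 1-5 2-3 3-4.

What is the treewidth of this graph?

1

A width-1 tree decomposition is:
Bags: B1 = {3, 4}  B2 = {1, 3}  B3 = {1, 5}  B4 = {2, 3}
Tree: B1–B2, B2–B3, B2–B4
The largest bag has 2 vertices, giving width 1; this decomposition certifies tw(G) ≤ 1. Since G has at least one edge (e.g. 3–4), it is not an edgeless graph, so tw(G) ≥ 1. The upper and lower bounds meet at 1, so that is the treewidth.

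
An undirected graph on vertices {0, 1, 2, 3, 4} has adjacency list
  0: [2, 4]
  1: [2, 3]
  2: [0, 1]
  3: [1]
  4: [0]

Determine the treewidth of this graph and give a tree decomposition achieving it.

Each bag holds 2 vertices, so the decomposition has width 1, which upper-bounds the treewidth. G has an edge, so its treewidth is at least 1. The upper and lower bounds meet at 1, so that is the treewidth.

Treewidth 1.
Bags: B1 = {0, 4}  B2 = {0, 2}  B3 = {1, 2}  B4 = {1, 3}
Tree: B1–B2, B2–B3, B3–B4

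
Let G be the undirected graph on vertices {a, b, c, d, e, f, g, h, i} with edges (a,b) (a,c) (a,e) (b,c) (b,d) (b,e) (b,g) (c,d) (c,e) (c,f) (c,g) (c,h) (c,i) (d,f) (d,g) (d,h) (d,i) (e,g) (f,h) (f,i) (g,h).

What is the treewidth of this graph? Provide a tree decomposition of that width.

Treewidth 3.
Bags: B1 = {b, c, e, g}  B2 = {b, c, d, g}  B3 = {a, b, c, e}  B4 = {c, d, g, h}  B5 = {c, d, f, h}  B6 = {c, d, f, i}
Tree: B1–B2, B1–B3, B2–B4, B4–B5, B5–B6

Every bag has size at most 4, so the width is 4 − 1 = 3 and tw(G) ≤ 3. Conversely, {c, d, g, h} is a clique of size 4, and the vertices of any clique must share a bag in every tree decomposition; so some bag has ≥ 4 vertices and tw(G) ≥ 3. The upper and lower bounds meet at 3, so that is the treewidth.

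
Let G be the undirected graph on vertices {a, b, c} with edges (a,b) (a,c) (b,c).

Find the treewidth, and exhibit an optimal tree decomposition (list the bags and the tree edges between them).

Treewidth 2.
One optimal decomposition is:
Bags: B1 = {a, b, c}
Tree: (single bag)

With just one bag of size 3, the width is 3 − 1 = 2, so tw(G) ≤ 2. On the other hand G contains the 3-clique {a, b, c}. A clique must lie in a single bag of any decomposition, so no decomposition can have width below 2. Therefore the treewidth is 2.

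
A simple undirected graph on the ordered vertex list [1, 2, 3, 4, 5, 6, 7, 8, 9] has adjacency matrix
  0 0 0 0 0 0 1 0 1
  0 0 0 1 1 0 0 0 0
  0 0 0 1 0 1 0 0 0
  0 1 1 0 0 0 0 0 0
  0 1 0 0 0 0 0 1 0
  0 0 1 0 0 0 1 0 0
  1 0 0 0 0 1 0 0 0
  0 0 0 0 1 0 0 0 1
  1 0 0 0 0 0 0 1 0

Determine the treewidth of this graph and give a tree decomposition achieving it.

Treewidth 2.
Bags: B1 = {1, 6, 7}  B2 = {1, 6, 9}  B3 = {6, 8, 9}  B4 = {5, 6, 8}  B5 = {2, 5, 6}  B6 = {2, 4, 6}  B7 = {3, 4, 6}
Tree: B1–B2, B2–B3, B3–B4, B4–B5, B5–B6, B6–B7

Each bag holds 3 vertices, so the decomposition has width 2, which upper-bounds the treewidth. For the lower bound, G contains the cycle 6–7–1–9–8–5–2–4–3–6, so G is not a forest; only forests have treewidth ≤ 1, hence tw(G) ≥ 2. The upper and lower bounds meet at 2, so that is the treewidth.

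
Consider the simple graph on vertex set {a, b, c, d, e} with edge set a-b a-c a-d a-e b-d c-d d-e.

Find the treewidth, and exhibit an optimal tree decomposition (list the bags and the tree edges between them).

Treewidth 2.
One such decomposition:
Bags: B1 = {a, c, d}  B2 = {a, b, d}  B3 = {a, d, e}
Tree: B1–B2, B2–B3

Each bag holds 3 vertices, so the decomposition has width 2, which upper-bounds the treewidth. On the other hand G contains the 3-clique {a, d, e}. A clique must lie in a single bag of any decomposition, so no decomposition can have width below 2. Combining the bounds, tw(G) = 2.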